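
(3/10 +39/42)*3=129/35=3.69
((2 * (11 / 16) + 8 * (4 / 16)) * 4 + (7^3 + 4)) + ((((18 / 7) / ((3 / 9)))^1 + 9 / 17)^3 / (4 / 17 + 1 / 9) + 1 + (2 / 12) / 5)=1978.80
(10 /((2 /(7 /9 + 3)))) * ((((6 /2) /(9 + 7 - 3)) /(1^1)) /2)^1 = 85 /39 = 2.18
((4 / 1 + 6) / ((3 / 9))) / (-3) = -10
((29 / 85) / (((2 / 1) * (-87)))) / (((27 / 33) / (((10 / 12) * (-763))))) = 8393 / 5508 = 1.52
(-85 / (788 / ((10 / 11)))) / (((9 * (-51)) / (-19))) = -475 / 117018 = -0.00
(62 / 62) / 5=1 / 5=0.20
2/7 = 0.29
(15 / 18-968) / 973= -829 / 834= -0.99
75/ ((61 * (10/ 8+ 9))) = 300/ 2501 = 0.12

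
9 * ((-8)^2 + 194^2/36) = 9985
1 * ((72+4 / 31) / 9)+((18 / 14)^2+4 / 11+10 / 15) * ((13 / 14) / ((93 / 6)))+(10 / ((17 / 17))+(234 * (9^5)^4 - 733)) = 2994725734834644735665497886 / 1052667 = 2844893717419321338719.18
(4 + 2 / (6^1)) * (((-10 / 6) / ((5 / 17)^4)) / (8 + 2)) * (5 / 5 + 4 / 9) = -14115049 / 101250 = -139.41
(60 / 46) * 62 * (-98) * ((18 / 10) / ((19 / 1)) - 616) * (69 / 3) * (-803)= -1712860843848 / 19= -90150570728.84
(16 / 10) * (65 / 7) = 104 / 7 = 14.86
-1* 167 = -167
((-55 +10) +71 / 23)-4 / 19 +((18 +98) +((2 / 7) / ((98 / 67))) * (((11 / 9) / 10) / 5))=4983357469 / 67450950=73.88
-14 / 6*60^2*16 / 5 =-26880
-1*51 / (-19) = 51 / 19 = 2.68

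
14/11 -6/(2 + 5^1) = 32/77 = 0.42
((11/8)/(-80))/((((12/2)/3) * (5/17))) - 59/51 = -387137/326400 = -1.19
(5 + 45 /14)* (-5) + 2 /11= -6297 /154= -40.89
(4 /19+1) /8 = 23 /152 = 0.15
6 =6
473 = 473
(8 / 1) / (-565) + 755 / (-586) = -1.30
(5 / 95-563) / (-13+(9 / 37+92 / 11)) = 128.14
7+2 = 9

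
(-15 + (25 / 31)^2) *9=-124110 / 961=-129.15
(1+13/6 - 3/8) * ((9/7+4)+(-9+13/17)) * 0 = 0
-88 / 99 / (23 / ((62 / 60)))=-124 / 3105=-0.04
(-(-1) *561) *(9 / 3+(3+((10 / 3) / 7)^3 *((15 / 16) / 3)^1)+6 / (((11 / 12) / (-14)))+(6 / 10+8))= -1333536763 / 30870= -43198.47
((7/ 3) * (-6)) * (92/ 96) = -161/ 12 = -13.42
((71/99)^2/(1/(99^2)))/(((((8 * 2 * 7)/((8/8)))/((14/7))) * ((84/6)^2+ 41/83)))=0.46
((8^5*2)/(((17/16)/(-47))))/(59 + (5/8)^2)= -3154116608/64617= -48812.49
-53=-53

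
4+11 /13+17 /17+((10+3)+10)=375 /13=28.85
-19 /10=-1.90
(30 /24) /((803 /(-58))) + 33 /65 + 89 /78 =244027 /156585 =1.56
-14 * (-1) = 14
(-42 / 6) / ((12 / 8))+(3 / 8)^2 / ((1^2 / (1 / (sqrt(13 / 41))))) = -14 / 3+9 * sqrt(533) / 832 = -4.42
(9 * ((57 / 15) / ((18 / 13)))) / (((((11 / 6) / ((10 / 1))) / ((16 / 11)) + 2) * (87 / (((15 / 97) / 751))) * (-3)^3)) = -3040 / 2985051519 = -0.00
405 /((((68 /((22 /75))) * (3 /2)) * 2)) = 99 /170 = 0.58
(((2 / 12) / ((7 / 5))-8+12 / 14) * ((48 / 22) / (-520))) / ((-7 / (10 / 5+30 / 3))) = -354 / 7007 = -0.05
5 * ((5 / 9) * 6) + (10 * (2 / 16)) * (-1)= 185 / 12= 15.42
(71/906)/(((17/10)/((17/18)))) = 355/8154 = 0.04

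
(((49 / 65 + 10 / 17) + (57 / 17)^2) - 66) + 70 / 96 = -47506397 / 901680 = -52.69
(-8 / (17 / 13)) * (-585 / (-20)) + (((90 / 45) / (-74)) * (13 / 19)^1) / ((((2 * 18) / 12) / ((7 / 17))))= -6415669 / 35853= -178.94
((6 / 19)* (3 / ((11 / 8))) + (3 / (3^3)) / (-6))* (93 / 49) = 33511 / 26334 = 1.27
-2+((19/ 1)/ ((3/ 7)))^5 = 41615795407/ 243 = 171258417.31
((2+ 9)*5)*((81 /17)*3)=13365 /17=786.18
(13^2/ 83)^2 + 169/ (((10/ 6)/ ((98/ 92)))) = 177712457/ 1584470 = 112.16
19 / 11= 1.73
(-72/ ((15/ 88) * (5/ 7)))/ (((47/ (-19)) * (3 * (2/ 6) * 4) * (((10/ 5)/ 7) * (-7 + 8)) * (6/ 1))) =40964/ 1175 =34.86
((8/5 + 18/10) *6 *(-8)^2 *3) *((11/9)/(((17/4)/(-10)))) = -11264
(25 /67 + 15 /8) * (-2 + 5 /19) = -39765 /10184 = -3.90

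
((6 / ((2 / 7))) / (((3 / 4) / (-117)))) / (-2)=1638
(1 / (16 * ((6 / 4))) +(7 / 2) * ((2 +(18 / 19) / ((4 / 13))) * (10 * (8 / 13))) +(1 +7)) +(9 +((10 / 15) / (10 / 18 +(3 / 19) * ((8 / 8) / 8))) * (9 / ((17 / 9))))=10465513853 / 79310712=131.96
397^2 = 157609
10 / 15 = 2 / 3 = 0.67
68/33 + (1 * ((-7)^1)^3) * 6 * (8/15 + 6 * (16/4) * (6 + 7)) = -106126604/165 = -643191.54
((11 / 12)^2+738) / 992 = 106393 / 142848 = 0.74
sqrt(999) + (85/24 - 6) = -59/24 + 3 * sqrt(111) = 29.15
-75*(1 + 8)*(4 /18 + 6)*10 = -42000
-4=-4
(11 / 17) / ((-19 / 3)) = -33 / 323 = -0.10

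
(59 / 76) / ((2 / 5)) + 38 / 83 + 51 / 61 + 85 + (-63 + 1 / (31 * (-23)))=13845696841 / 548707688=25.23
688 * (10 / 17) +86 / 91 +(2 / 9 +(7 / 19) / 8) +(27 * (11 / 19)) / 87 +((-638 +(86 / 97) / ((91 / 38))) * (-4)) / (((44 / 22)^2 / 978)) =3714807485826793 / 5953140648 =624008.02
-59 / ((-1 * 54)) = 59 / 54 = 1.09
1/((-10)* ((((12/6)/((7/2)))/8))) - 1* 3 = -22/5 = -4.40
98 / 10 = 49 / 5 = 9.80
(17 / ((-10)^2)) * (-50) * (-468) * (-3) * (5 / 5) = -11934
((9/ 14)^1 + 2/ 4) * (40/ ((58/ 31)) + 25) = 53.00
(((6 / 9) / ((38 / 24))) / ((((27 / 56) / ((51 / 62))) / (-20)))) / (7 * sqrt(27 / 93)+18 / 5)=761600 / 18639 - 13328000 * sqrt(31) / 1733427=-1.95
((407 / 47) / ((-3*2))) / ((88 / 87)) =-1073 / 752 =-1.43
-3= -3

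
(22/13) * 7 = 154/13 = 11.85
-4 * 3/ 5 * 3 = -7.20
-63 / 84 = -3 / 4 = -0.75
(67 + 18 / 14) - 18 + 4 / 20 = 1767 / 35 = 50.49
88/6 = 44/3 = 14.67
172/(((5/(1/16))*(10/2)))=0.43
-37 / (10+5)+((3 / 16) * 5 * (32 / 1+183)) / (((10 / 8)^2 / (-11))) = -21322 / 15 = -1421.47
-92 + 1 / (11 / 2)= -1010 / 11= -91.82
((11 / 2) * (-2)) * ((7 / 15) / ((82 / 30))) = -77 / 41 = -1.88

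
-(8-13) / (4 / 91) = 113.75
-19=-19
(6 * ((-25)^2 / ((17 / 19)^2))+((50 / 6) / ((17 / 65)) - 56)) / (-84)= -577189 / 10404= -55.48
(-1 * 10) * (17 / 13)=-170 / 13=-13.08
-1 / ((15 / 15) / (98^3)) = -941192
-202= -202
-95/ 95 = -1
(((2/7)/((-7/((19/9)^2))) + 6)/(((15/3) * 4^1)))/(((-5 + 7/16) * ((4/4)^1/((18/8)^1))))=-0.14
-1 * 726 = -726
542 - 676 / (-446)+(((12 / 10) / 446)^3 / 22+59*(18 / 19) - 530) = 40218477937513 / 579429875750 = 69.41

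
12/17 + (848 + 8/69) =995668/1173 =848.82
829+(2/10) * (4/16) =16581/20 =829.05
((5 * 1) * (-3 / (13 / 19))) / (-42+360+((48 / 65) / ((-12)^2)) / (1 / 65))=-171 / 2483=-0.07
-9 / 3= -3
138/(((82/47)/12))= 38916/41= 949.17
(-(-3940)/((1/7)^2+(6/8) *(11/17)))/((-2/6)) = -7876848/337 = -23373.44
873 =873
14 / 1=14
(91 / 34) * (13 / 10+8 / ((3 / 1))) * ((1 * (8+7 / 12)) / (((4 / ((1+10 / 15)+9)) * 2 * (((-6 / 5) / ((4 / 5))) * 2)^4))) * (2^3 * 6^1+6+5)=3871049 / 43740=88.50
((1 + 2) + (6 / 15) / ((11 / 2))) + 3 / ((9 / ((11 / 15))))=1642 / 495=3.32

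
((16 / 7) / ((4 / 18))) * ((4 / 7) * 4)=1152 / 49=23.51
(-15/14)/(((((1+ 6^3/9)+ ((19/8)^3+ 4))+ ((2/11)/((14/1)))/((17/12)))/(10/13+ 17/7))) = -0.08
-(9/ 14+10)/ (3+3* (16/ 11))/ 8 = -1639/ 9072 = -0.18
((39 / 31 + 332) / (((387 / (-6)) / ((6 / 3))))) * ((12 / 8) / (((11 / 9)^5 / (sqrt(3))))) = -1220070438 * sqrt(3) / 214680983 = -9.84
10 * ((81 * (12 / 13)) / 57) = 13.12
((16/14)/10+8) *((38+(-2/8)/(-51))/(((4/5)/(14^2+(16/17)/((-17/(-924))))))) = 1404231113/14739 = 95273.16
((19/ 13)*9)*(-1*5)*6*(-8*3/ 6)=20520/ 13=1578.46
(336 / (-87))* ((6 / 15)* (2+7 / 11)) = -224 / 55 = -4.07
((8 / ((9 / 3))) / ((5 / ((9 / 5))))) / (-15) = -8 / 125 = -0.06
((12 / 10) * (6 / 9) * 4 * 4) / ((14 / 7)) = 32 / 5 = 6.40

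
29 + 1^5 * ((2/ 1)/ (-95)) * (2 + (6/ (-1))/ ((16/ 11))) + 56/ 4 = 16357/ 380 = 43.04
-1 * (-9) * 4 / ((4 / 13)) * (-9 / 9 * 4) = -468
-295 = -295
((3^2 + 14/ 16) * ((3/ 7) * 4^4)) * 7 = 7584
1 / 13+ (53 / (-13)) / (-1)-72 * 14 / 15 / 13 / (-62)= 8538 / 2015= 4.24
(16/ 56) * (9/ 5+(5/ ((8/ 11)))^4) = 6541427/ 10240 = 638.81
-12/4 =-3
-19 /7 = -2.71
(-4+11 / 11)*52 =-156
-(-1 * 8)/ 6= 1.33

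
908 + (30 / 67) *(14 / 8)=121777 / 134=908.78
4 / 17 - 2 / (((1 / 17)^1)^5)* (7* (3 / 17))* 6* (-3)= 1073411896 / 17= 63141876.24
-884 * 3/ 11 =-2652/ 11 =-241.09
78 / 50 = 39 / 25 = 1.56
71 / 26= 2.73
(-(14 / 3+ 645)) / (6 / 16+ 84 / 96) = -7796 / 15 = -519.73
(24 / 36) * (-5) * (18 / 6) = -10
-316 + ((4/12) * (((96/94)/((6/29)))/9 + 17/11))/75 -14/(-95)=-6282621193/19891575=-315.84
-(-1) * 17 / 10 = 17 / 10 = 1.70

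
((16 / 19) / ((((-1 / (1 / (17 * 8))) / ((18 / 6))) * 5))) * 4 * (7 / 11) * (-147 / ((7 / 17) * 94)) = 1764 / 49115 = 0.04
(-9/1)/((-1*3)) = 3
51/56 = 0.91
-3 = -3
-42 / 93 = -14 / 31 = -0.45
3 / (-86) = -3 / 86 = -0.03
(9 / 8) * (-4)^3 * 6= -432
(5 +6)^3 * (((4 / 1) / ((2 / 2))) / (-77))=-484 / 7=-69.14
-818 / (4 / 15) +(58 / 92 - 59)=-71895 / 23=-3125.87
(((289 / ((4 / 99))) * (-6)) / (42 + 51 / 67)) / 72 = -212993 / 15280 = -13.94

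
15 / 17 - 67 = -1124 / 17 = -66.12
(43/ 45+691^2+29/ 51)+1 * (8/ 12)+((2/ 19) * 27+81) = 6941436824/ 14535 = 477567.03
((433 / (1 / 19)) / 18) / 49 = 8227 / 882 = 9.33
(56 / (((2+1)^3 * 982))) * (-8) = -224 / 13257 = -0.02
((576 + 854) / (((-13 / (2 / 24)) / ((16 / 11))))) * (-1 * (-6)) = -80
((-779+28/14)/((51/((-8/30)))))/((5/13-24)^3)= -0.00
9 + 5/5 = 10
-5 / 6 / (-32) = 5 / 192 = 0.03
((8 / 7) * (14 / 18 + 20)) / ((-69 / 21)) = -1496 / 207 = -7.23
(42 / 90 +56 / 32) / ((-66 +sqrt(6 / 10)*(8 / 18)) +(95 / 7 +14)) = -2253951 / 39071804 -6517*sqrt(15) / 48839755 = -0.06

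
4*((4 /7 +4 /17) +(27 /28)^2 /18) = 22881 /6664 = 3.43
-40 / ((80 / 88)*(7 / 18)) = -792 / 7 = -113.14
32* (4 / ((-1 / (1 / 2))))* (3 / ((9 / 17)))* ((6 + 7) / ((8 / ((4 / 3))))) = -7072 / 9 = -785.78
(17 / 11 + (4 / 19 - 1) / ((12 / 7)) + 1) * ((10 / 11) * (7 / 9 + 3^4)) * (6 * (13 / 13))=2138080 / 2299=930.00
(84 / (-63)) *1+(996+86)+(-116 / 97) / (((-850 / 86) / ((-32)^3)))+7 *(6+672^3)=262716407750248 / 123675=2124248293.92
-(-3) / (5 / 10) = 6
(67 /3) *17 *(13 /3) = 14807 /9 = 1645.22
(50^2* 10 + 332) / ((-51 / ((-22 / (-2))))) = -92884 / 17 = -5463.76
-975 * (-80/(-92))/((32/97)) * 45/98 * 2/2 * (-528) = 702219375/1127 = 623087.29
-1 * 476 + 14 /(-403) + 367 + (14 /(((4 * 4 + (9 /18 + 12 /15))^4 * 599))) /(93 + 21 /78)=-109.03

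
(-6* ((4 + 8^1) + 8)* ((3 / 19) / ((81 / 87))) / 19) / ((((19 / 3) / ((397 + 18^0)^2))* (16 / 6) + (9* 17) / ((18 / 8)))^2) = -2455862588766 / 10602144475266125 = -0.00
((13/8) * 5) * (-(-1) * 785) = 51025/8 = 6378.12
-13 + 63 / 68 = -821 / 68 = -12.07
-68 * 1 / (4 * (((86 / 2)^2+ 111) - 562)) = -17 / 1398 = -0.01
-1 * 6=-6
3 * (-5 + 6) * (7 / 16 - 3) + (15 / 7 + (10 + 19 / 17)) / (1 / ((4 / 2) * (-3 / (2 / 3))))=-241869 / 1904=-127.03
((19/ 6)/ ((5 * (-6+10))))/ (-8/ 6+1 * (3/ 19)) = -361/ 2680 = -0.13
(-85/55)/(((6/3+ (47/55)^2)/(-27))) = 42075/2753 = 15.28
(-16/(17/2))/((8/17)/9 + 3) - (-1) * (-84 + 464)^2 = 67434512/467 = 144399.38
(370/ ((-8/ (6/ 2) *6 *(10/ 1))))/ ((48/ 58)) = -1073/ 384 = -2.79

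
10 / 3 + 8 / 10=62 / 15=4.13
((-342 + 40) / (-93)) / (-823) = -302 / 76539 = -0.00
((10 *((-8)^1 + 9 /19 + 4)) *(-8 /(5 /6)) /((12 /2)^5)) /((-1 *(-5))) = 67 /7695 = 0.01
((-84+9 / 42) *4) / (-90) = 391 / 105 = 3.72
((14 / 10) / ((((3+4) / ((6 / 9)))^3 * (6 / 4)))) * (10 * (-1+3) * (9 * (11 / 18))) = 352 / 3969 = 0.09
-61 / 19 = -3.21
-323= -323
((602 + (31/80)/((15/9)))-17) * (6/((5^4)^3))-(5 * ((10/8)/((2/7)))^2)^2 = -228977203009573777/25000000000000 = -9159.09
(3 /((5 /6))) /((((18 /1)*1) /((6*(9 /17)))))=54 /85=0.64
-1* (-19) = 19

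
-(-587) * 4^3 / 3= 37568 / 3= 12522.67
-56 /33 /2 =-28 /33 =-0.85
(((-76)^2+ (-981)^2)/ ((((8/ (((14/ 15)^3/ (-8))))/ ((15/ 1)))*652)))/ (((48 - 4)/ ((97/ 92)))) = -32210886127/ 4750732800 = -6.78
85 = 85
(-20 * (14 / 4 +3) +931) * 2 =1602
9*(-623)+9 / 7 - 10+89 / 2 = -77997 / 14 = -5571.21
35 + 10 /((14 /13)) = 310 /7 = 44.29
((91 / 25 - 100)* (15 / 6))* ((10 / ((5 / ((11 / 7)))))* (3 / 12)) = -189.28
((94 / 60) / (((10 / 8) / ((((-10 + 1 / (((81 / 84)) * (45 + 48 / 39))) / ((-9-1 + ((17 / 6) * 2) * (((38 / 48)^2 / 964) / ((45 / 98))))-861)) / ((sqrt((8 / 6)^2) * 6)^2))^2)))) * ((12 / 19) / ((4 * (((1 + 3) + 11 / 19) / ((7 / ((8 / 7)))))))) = 94671154655168848596 / 11163023298969235708700414621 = 0.00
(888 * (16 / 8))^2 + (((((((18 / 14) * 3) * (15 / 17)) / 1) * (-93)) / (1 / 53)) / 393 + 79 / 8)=393359505523 / 124712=3154143.19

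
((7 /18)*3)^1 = 7 /6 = 1.17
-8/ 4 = -2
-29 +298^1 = 269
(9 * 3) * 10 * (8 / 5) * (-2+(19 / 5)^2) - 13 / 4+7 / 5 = 537223 / 100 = 5372.23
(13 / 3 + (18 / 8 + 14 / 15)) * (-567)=-85239 / 20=-4261.95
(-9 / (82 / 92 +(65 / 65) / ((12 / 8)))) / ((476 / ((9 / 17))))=-5589 / 869890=-0.01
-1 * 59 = -59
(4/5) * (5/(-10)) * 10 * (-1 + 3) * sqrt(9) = -24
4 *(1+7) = 32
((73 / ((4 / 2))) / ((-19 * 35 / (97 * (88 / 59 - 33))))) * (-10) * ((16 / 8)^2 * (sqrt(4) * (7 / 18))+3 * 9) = -3567329909 / 70623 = -50512.30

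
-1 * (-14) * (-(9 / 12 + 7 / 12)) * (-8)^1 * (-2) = -896 / 3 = -298.67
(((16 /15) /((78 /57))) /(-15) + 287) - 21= 777898 /2925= 265.95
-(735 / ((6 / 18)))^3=-10720765125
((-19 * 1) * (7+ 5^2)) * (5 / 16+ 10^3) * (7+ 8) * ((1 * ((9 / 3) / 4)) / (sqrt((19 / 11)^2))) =-7922475 / 2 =-3961237.50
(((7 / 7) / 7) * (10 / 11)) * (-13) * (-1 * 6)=780 / 77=10.13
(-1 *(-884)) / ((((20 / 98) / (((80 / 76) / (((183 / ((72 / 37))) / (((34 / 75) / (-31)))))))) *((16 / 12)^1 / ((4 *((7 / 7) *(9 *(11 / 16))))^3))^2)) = -1559879146293104637 / 17015974400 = -91671455.87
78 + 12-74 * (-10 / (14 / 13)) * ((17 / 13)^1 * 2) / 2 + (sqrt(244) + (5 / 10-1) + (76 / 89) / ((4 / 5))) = 2 * sqrt(61) + 1232467 / 1246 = 1004.76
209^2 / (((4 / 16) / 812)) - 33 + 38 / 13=1844386153 / 13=141875857.92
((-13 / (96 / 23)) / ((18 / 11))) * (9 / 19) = -3289 / 3648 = -0.90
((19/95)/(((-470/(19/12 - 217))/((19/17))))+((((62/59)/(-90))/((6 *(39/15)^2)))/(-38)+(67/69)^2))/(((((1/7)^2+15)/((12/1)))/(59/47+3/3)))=1.88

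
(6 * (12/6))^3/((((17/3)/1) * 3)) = 101.65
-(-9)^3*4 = 2916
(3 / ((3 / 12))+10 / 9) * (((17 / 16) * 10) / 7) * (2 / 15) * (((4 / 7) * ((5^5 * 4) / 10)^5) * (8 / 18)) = 24487304687500000000 / 11907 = 2056546962920970.86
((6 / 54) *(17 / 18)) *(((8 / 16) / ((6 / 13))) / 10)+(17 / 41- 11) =-8427899 / 797040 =-10.57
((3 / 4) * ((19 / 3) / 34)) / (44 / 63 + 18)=63 / 8432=0.01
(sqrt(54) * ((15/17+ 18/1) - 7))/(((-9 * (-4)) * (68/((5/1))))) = 505 * sqrt(6)/6936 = 0.18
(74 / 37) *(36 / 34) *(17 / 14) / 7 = 18 / 49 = 0.37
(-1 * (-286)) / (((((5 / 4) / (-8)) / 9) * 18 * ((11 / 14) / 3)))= -17472 / 5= -3494.40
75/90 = 0.83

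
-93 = -93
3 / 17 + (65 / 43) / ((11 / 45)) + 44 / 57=3269012 / 458337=7.13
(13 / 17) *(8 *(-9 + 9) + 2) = 1.53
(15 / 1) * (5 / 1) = 75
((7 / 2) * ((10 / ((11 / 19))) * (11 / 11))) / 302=665 / 3322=0.20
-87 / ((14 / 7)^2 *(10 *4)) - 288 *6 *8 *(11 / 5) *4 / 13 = -19465323 / 2080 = -9358.33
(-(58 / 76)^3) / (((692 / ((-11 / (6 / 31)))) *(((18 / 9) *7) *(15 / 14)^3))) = 407515801 / 192230334000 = 0.00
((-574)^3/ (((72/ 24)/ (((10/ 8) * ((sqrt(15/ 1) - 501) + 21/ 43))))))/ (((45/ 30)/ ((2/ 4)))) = 1695926641220/ 129 - 236399030 * sqrt(15)/ 9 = 13044988203.85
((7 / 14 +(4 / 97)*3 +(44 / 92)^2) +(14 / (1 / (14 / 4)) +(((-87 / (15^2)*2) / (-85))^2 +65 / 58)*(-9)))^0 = 1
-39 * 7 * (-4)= 1092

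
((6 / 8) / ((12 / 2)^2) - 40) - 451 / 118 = -124045 / 2832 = -43.80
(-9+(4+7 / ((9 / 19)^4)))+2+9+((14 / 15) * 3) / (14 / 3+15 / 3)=138259447 / 951345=145.33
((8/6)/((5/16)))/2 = 32/15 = 2.13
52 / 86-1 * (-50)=2176 / 43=50.60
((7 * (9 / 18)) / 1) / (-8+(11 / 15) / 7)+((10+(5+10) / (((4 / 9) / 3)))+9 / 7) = 2601889 / 23212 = 112.09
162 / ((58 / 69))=192.72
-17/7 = -2.43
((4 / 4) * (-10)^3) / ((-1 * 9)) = 1000 / 9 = 111.11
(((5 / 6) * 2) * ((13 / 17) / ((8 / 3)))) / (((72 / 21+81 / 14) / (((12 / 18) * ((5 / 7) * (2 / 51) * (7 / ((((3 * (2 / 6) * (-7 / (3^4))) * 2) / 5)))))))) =-4875 / 24854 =-0.20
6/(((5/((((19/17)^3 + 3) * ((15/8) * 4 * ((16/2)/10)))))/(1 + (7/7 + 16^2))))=200602224/24565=8166.18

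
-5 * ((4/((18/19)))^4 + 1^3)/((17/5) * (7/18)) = -6152050/5103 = -1205.58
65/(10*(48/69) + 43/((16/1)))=1840/273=6.74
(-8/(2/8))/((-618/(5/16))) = 5/309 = 0.02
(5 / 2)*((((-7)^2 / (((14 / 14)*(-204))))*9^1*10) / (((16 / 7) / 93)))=-2392425 / 1088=-2198.92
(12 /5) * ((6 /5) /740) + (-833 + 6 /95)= -73193983 /87875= -832.93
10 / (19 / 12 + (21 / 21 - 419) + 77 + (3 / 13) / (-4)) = -780 / 26479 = -0.03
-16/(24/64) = -42.67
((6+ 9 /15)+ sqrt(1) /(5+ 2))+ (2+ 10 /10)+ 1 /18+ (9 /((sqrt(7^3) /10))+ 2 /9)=90 * sqrt(7) /49+ 6313 /630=14.88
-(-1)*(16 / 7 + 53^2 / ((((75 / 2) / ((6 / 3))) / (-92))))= -7234784 / 525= -13780.54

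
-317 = -317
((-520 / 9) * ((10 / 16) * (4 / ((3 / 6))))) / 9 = -2600 / 81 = -32.10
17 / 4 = 4.25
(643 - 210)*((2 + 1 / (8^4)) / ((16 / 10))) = 17737845 / 32768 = 541.32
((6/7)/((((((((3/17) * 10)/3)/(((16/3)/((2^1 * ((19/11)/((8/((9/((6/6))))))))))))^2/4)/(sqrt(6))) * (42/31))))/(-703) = -4440223744 * sqrt(6)/226634563575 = -0.05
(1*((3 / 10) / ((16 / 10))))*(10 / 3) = 5 / 8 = 0.62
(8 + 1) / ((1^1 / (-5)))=-45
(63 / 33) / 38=21 / 418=0.05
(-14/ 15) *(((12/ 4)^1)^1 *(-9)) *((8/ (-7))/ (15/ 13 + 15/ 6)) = -3744/ 475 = -7.88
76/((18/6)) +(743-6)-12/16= 9139/12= 761.58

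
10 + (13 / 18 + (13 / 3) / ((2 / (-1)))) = 77 / 9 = 8.56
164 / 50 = 82 / 25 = 3.28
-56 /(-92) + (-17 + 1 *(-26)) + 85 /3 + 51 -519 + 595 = 112.94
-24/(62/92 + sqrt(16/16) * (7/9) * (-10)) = 9936/2941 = 3.38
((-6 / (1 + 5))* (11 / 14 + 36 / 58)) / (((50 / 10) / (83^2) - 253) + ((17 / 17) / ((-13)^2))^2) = 112348092259 / 20210396913658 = 0.01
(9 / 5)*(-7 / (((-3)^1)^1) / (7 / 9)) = 27 / 5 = 5.40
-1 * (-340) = 340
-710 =-710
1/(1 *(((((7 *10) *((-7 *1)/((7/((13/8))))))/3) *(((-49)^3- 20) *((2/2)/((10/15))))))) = 0.00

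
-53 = -53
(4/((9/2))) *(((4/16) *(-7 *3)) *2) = -28/3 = -9.33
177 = 177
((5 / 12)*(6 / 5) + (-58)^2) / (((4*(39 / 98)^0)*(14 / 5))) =33645 / 112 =300.40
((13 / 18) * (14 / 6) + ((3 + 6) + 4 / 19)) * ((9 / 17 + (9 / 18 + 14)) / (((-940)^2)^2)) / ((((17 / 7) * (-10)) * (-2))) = 39987283 / 9260119885017600000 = 0.00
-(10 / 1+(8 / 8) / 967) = -9671 / 967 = -10.00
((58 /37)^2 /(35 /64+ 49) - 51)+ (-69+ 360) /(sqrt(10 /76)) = -221180753 /4341099+ 291 * sqrt(190) /5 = 751.28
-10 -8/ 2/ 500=-1251/ 125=-10.01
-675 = -675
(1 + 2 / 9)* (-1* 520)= -5720 / 9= -635.56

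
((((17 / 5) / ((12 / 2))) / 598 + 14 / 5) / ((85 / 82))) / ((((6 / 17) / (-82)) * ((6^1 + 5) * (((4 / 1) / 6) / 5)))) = -428.04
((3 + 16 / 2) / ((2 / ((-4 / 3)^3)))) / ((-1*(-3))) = -352 / 81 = -4.35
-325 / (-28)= 325 / 28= 11.61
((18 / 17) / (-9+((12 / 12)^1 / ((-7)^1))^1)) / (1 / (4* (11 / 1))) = -693 / 136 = -5.10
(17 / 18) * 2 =1.89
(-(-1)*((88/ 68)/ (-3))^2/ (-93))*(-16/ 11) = 704/ 241893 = 0.00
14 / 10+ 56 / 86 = 441 / 215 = 2.05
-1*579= -579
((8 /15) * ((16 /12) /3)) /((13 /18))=64 /195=0.33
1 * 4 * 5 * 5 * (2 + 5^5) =312700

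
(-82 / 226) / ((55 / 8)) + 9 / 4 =54623 / 24860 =2.20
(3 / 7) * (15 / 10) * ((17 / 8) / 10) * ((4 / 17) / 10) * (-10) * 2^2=-9 / 70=-0.13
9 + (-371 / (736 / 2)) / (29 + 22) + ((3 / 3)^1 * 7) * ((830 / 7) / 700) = 10.17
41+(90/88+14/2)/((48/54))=50.03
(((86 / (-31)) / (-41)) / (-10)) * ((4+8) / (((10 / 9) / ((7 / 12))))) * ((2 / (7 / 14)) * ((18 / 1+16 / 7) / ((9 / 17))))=-207604 / 31775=-6.53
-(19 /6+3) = -37 /6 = -6.17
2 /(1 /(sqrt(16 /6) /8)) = sqrt(6) /6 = 0.41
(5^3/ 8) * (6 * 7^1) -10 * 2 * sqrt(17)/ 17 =2625/ 4 -20 * sqrt(17)/ 17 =651.40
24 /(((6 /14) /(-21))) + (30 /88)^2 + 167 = -1953199 /1936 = -1008.88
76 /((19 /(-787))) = -3148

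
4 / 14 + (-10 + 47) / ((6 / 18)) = 779 / 7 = 111.29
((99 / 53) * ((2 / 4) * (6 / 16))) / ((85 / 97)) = 28809 / 72080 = 0.40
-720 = -720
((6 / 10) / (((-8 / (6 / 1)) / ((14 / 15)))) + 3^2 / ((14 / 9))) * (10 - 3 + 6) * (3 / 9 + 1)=16276 / 175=93.01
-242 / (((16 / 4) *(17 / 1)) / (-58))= 3509 / 17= 206.41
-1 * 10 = -10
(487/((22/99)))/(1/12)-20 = 26278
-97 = -97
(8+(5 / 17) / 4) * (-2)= -549 / 34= -16.15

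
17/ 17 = 1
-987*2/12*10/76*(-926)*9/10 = 1370943/76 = 18038.72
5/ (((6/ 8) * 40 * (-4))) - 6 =-145/ 24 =-6.04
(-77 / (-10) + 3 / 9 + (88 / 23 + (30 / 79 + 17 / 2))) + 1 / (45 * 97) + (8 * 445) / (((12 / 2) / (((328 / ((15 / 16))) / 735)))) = 353463686953 / 1165887135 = 303.17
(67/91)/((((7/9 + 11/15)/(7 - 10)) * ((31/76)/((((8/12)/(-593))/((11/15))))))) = 1718550/312823511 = 0.01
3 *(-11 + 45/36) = -117/4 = -29.25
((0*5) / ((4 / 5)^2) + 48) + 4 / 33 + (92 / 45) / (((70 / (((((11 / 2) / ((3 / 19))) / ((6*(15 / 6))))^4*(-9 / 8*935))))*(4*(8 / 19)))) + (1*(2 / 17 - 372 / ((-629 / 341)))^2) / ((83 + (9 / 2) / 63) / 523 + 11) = 22065204582285405541491277 / 6967859790533241600000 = 3166.71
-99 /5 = -19.80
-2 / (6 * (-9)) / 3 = 1 / 81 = 0.01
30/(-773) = -30/773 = -0.04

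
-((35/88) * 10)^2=-30625/1936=-15.82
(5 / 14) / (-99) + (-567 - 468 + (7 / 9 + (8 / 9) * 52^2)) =1897891 / 1386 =1369.33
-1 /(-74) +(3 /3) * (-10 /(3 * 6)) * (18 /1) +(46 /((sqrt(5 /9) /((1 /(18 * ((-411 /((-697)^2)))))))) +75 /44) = -11173607 * sqrt(5) /6165-13483 /1628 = -4060.99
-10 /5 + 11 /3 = 5 /3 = 1.67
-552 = -552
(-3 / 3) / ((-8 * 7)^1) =0.02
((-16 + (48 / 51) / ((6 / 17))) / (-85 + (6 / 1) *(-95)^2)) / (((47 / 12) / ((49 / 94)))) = -784 / 23885917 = -0.00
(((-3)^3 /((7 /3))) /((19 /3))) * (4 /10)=-486 /665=-0.73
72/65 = 1.11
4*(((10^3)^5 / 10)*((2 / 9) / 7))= 800000000000000 / 63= 12698412698412.70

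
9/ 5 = 1.80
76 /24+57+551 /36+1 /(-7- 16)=62455 /828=75.43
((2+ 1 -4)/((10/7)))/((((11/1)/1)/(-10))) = 7/11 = 0.64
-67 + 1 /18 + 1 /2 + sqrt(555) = -598 /9 + sqrt(555) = -42.89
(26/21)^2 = 676/441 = 1.53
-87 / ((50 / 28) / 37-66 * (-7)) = -45066 / 239341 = -0.19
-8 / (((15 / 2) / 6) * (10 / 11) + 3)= -1.93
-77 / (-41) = 77 / 41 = 1.88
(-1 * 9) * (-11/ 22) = 9/ 2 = 4.50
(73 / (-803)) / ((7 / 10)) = -0.13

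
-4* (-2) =8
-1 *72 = -72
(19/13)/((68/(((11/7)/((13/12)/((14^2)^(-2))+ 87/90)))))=1045/1287670202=0.00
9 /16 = 0.56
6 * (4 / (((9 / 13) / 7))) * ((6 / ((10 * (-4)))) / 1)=-182 / 5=-36.40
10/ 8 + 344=1381/ 4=345.25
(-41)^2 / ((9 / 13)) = 21853 / 9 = 2428.11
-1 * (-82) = 82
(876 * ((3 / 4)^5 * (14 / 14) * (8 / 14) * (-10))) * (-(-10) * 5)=-6652125 / 112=-59393.97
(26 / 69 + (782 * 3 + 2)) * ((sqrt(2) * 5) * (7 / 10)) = 567133 * sqrt(2) / 69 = 11623.87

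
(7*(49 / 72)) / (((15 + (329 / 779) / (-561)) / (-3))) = -49965839 / 52439648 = -0.95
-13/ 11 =-1.18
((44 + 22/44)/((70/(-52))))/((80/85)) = -19669/560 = -35.12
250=250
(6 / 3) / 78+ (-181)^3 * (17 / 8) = -3931418275 / 312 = -12600699.60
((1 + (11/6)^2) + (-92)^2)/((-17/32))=-143464/9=-15940.44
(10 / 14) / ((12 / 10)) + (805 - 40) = 32155 / 42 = 765.60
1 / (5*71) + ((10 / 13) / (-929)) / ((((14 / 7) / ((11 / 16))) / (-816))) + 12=12.24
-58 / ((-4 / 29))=841 / 2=420.50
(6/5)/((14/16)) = 48/35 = 1.37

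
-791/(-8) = 791/8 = 98.88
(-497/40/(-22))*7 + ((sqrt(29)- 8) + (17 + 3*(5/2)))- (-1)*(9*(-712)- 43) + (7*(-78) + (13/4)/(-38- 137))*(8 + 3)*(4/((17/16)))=-15206464083/523600 + sqrt(29)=-29036.75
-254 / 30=-127 / 15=-8.47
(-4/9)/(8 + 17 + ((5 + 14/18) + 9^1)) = -2/179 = -0.01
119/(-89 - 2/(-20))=-170/127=-1.34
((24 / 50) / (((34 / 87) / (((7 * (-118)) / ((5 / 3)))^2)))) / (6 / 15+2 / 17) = 801333162 / 1375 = 582787.75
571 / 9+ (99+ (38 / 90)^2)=329311 / 2025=162.62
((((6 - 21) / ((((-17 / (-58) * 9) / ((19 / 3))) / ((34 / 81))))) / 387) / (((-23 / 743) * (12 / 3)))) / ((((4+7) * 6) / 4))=4093930 / 214131357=0.02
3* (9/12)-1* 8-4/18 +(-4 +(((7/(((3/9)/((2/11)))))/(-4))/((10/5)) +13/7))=-11909/1386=-8.59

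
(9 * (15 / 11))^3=1848.52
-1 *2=-2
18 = 18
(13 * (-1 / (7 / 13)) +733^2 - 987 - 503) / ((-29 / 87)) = -11251272 / 7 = -1607324.57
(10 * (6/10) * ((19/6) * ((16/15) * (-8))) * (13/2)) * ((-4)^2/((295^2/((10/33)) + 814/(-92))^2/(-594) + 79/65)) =15654472704/128894838558113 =0.00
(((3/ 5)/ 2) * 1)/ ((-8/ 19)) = -57/ 80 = -0.71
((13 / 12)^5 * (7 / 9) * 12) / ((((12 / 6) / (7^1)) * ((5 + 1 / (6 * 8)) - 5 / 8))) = 18193357 / 1640736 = 11.09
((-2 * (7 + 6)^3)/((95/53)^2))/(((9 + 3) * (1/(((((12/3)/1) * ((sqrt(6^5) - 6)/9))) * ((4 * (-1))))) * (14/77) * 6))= -271540412/243675 + 543080824 * sqrt(6)/81225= 15263.25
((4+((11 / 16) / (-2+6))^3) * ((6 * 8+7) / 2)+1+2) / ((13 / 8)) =59317749 / 851968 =69.62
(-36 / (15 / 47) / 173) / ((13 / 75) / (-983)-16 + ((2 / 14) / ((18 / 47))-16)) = 349279560 / 16942222333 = 0.02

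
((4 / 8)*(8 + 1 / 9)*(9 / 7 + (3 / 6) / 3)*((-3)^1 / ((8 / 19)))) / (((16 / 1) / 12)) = -84607 / 2688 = -31.48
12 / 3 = 4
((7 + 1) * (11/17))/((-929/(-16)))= 1408/15793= 0.09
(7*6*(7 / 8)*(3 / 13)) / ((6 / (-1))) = -147 / 104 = -1.41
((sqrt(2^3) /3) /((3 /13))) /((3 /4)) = 104 * sqrt(2) /27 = 5.45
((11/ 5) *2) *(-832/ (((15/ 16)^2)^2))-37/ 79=-94775470201/ 19996875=-4739.51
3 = 3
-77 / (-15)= 77 / 15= 5.13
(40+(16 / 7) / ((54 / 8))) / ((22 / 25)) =95300 / 2079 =45.84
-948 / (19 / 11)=-10428 / 19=-548.84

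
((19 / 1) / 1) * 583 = 11077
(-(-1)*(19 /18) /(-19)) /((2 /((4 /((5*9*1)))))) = -1 /405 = -0.00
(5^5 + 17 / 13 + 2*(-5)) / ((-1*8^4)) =-633 / 832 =-0.76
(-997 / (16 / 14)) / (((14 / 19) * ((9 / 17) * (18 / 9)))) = -322031 / 288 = -1118.16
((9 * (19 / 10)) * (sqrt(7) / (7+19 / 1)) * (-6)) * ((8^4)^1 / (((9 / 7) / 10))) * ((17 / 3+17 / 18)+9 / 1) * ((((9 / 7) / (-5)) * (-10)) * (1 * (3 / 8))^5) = -3892131 * sqrt(7) / 104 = -99015.49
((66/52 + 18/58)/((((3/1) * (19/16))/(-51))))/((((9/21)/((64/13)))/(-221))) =411203072/7163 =57406.54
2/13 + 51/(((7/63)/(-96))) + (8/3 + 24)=-1717450/39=-44037.18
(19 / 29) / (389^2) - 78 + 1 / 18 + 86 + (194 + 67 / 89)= 1425757236229 / 7030071018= 202.81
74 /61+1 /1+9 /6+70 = 8993 /122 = 73.71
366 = 366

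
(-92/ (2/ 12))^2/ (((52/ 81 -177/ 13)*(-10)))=160426656/ 68305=2348.68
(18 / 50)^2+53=33206 / 625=53.13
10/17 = 0.59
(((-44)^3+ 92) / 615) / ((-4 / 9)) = 63819 / 205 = 311.31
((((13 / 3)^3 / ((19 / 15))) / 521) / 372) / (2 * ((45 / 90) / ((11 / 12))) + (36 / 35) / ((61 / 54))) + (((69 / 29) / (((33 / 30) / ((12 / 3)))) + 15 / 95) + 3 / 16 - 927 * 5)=-4626.00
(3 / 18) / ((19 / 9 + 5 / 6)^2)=54 / 2809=0.02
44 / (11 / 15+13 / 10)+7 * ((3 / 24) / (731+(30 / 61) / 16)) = 470926807 / 21761323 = 21.64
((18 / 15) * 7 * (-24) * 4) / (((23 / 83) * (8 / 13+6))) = -2175264 / 4945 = -439.89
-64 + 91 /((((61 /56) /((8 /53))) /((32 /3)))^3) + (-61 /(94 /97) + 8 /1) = 15001615994003105 /85764731355306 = 174.92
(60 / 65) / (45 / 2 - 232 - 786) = -24 / 25883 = -0.00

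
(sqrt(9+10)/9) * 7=7 * sqrt(19)/9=3.39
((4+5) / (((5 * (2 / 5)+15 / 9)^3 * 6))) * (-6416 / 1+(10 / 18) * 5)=-519471 / 2662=-195.14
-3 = -3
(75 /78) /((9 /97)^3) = 22816825 /18954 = 1203.80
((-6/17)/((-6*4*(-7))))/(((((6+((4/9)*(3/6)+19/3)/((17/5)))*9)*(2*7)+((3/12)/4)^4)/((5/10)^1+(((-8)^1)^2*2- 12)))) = -1908736/7790526583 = -0.00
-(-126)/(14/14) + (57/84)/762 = 2688355/21336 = 126.00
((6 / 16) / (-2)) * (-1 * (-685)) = -2055 / 16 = -128.44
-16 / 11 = -1.45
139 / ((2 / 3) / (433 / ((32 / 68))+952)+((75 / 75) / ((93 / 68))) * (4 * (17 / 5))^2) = 1613397325 / 1569753488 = 1.03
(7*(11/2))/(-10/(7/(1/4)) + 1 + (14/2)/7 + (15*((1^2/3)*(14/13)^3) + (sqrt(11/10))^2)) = 5920915/1382224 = 4.28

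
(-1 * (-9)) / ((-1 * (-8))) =9 / 8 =1.12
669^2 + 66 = 447627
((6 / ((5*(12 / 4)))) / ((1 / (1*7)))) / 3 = 0.93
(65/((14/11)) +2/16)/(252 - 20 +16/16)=2867/13048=0.22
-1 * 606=-606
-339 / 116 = -2.92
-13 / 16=-0.81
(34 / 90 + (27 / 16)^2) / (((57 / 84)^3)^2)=33.04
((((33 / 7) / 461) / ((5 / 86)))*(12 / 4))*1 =8514 / 16135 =0.53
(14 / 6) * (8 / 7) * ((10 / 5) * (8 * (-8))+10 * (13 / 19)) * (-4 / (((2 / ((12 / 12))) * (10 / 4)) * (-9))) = -73664 / 2565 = -28.72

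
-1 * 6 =-6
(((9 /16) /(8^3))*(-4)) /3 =-3 /2048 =-0.00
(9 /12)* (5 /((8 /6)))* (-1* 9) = -405 /16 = -25.31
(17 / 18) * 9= 17 / 2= 8.50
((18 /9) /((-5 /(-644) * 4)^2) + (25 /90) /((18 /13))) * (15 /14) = 2222.01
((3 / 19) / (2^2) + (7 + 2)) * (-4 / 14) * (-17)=11679 / 266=43.91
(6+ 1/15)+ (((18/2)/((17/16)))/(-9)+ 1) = 1562/255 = 6.13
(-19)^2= 361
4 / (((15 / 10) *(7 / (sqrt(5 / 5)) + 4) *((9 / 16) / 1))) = 128 / 297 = 0.43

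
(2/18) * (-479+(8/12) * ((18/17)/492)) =-333862/6273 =-53.22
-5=-5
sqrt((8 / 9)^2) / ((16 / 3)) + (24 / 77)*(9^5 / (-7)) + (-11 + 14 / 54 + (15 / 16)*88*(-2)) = -81637763 / 29106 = -2804.84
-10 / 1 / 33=-10 / 33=-0.30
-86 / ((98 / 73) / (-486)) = 1525554 / 49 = 31133.76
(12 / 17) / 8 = 3 / 34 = 0.09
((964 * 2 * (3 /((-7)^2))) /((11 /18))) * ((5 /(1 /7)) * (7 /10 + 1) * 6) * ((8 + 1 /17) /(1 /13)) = 556270416 /77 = 7224291.12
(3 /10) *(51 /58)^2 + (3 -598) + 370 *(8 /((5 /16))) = 298630083 /33640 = 8877.23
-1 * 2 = -2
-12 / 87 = -4 / 29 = -0.14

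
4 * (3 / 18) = 2 / 3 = 0.67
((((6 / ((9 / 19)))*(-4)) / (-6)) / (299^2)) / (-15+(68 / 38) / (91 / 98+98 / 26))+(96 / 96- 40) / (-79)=828020598973 / 1677294447673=0.49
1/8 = 0.12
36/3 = 12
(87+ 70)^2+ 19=24668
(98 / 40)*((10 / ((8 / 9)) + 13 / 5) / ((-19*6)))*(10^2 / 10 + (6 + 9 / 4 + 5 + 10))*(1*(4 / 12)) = -95011 / 28800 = -3.30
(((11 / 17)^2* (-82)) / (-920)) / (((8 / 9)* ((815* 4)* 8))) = 44649 / 27736601600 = 0.00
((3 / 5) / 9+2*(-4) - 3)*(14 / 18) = -8.50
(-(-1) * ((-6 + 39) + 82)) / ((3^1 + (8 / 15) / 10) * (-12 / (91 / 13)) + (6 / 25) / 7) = -575 / 26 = -22.12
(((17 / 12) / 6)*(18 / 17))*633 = 633 / 4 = 158.25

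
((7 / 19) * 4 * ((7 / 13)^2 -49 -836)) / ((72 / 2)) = -1046612 / 28899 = -36.22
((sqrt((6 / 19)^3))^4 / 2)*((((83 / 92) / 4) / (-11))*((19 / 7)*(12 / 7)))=-1452168 / 30696199303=-0.00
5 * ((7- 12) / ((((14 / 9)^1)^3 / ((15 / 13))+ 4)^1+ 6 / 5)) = -273375 / 92534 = -2.95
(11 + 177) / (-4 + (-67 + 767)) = 47 / 174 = 0.27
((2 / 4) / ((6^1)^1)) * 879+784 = 3429 / 4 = 857.25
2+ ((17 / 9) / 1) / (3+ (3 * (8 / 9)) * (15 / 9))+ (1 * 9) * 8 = 4975 / 67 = 74.25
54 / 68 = 27 / 34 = 0.79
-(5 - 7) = 2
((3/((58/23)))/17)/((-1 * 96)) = -0.00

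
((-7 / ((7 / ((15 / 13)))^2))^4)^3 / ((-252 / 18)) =-16834112196028232574462890625 / 105182858979460003796002058691843843854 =-0.00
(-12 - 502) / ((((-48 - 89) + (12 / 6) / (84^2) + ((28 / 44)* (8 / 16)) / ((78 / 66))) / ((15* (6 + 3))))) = 3182502960 / 6271007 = 507.49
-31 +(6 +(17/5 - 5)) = -133/5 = -26.60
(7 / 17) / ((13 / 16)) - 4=-772 / 221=-3.49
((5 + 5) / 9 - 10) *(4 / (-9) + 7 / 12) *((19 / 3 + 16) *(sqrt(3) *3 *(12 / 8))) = -3350 *sqrt(3) / 27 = -214.90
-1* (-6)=6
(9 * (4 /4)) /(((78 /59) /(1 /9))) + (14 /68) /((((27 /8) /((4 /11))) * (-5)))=493573 /656370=0.75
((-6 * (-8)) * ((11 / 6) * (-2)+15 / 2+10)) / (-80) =-83 / 10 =-8.30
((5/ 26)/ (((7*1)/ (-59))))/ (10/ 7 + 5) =-0.25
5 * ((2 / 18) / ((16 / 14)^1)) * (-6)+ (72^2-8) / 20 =15353 / 60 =255.88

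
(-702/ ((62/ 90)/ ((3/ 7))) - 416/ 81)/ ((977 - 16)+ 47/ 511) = -283482433/ 616598649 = -0.46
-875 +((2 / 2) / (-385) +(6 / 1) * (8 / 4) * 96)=277.00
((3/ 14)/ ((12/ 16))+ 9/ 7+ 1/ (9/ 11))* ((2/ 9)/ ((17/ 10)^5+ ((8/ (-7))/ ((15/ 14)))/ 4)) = 3200000/ 71812629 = 0.04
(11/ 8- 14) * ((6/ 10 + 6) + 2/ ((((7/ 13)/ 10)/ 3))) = -1490.11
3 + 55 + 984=1042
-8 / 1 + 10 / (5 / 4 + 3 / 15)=-32 / 29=-1.10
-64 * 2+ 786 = 658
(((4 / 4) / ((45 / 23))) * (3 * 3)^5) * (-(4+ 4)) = -1207224 / 5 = -241444.80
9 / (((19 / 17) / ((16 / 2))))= 1224 / 19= 64.42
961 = 961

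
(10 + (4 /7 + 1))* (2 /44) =81 /154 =0.53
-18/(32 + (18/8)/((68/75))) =-4896/9379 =-0.52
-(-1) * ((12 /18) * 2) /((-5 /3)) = -4 /5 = -0.80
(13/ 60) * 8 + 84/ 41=2326/ 615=3.78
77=77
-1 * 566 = -566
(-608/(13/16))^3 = -920599396352/2197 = -419025669.71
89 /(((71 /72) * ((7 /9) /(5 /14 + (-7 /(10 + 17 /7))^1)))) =-2412612 /100891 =-23.91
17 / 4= 4.25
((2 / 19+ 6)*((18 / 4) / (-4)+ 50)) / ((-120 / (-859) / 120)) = 9740201 / 38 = 256321.08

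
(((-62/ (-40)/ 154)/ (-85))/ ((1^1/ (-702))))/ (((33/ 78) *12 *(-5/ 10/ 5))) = -47151/ 287980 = -0.16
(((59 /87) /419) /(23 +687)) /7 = 0.00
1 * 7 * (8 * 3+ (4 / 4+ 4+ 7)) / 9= 28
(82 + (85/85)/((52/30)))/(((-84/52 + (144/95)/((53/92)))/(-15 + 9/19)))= -26171930/22163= -1180.88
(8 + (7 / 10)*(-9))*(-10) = -17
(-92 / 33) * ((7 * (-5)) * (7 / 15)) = 4508 / 99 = 45.54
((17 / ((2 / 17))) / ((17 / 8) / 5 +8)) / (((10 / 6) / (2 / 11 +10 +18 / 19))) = 8066568 / 70433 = 114.53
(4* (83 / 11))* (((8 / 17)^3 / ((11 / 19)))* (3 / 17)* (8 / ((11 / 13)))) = 9.06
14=14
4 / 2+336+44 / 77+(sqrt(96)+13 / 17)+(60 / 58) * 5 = 4 * sqrt(6)+1188899 / 3451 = 354.31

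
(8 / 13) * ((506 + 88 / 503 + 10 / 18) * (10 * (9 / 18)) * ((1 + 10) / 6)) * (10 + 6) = 8074770880 / 176553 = 45735.68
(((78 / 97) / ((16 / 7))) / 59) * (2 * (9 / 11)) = 2457 / 251812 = 0.01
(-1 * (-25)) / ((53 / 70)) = 1750 / 53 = 33.02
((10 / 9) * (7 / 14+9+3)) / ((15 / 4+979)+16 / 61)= 6100 / 431739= 0.01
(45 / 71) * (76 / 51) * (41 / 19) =2460 / 1207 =2.04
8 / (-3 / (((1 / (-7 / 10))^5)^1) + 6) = 800000 / 650421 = 1.23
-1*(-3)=3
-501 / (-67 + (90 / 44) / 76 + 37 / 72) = 3769524 / 500039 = 7.54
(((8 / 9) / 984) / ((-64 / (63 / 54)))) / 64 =-7 / 27205632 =-0.00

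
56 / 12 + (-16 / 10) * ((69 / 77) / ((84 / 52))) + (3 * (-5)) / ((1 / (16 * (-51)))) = 98990954 / 8085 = 12243.78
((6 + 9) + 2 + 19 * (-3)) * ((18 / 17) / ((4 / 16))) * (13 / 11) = -37440 / 187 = -200.21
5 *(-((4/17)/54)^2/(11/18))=-40/257499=-0.00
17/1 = 17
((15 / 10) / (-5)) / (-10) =3 / 100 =0.03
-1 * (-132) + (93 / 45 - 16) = 1771 / 15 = 118.07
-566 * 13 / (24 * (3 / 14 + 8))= -25753 / 690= -37.32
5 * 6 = 30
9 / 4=2.25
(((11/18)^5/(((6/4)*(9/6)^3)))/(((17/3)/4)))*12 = 1288408/9034497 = 0.14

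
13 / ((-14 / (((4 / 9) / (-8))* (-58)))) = -377 / 126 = -2.99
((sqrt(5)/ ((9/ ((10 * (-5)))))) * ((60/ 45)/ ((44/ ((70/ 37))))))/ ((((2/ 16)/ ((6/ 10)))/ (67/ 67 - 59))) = 324800 * sqrt(5)/ 3663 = 198.27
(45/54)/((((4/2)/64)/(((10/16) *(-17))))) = -850/3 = -283.33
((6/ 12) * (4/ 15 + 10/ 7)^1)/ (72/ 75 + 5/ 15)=445/ 679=0.66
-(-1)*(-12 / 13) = -12 / 13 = -0.92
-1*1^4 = -1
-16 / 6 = -8 / 3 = -2.67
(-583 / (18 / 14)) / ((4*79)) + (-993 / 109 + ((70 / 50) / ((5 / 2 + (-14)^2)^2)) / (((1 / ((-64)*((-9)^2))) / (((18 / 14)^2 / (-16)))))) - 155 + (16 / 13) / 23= -84606195491419141 / 511300639837260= -165.47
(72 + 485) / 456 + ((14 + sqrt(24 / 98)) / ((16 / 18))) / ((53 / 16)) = 36 * sqrt(3) / 371 + 144433 / 24168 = 6.14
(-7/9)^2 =49/81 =0.60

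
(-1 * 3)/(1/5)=-15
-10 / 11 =-0.91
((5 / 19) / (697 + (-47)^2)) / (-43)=-5 / 2374202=-0.00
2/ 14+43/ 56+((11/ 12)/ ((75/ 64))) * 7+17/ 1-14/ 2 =206467/ 12600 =16.39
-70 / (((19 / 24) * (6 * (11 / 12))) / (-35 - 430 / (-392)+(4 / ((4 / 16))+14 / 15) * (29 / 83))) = 54634312 / 121429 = 449.93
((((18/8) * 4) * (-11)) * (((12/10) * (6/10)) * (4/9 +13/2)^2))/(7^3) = -6875/686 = -10.02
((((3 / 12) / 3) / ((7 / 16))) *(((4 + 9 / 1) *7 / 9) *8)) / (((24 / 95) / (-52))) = -256880 / 81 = -3171.36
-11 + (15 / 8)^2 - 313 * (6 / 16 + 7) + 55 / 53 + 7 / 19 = -149161881 / 64448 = -2314.45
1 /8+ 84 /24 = 29 /8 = 3.62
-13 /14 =-0.93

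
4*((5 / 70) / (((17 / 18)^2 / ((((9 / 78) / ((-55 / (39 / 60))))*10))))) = -486 / 111265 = -0.00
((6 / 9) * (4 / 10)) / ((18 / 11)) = 0.16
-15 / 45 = -1 / 3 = -0.33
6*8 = 48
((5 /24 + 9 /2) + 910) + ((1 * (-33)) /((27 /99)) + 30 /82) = 781369 /984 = 794.07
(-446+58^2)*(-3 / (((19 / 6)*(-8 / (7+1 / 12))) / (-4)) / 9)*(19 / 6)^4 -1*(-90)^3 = 4818085115 / 7776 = 619609.71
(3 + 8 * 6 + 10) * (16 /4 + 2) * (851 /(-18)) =-51911 /3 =-17303.67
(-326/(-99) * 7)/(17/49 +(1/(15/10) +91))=55909/223179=0.25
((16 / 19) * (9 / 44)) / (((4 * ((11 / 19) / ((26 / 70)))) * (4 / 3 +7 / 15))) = 0.02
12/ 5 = 2.40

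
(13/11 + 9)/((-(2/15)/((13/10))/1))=-1092/11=-99.27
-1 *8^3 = -512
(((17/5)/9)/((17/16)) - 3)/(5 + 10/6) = -119/300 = -0.40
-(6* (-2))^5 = 248832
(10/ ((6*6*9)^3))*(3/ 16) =5/ 90699264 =0.00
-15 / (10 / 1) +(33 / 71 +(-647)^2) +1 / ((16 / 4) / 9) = 118885301 / 284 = 418610.21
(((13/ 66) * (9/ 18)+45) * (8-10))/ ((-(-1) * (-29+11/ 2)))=5953/ 1551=3.84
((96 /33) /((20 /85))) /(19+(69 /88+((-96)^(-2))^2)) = 11551113216 /18483904523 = 0.62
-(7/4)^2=-49/16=-3.06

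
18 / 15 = 6 / 5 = 1.20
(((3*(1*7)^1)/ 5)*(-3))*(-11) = 693/ 5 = 138.60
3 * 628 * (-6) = -11304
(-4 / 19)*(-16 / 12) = 16 / 57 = 0.28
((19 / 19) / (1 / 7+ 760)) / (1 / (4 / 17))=28 / 90457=0.00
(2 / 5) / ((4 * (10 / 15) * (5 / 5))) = 3 / 20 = 0.15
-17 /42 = -0.40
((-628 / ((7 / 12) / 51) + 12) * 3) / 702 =-64042 / 273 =-234.59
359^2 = 128881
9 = 9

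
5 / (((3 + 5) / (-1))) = -5 / 8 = -0.62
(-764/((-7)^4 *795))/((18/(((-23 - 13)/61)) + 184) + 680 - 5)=-1528/3162873315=-0.00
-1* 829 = -829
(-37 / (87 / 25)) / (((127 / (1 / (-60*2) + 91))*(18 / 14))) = -14140105 / 2386584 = -5.92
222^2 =49284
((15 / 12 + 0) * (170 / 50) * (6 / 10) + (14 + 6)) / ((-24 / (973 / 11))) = -39893 / 480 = -83.11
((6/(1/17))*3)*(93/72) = 1581/4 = 395.25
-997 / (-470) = 2.12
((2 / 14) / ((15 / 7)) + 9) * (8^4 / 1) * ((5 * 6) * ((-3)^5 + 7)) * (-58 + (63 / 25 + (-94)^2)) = -57716647919616 / 25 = -2308665916784.64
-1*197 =-197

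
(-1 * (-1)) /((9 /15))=1.67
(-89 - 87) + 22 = -154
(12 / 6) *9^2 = 162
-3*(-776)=2328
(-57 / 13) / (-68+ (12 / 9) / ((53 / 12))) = 1007 / 15548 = 0.06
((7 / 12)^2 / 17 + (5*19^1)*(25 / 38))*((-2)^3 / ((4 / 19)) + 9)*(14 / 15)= -31068947 / 18360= -1692.21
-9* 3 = -27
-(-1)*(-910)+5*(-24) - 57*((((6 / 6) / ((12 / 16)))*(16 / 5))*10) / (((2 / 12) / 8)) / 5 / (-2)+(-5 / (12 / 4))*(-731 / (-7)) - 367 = 1060768 / 105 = 10102.55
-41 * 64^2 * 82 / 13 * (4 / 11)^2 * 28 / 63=-881328128 / 14157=-62253.88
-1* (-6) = 6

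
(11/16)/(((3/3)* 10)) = 11/160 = 0.07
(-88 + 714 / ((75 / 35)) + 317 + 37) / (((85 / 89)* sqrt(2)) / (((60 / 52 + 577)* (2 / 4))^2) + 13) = 2366567683331617675168 / 51344091928009801895 - 32008424119336* sqrt(2) / 789909106584766183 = 46.09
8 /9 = 0.89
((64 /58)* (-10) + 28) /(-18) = -82 /87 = -0.94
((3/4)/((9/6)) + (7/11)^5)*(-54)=-5255955/161051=-32.64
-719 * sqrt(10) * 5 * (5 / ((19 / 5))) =-14958.41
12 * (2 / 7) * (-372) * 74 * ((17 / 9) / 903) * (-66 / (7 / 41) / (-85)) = -66214016 / 73745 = -897.88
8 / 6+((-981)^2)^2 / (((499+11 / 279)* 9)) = 86130899128781 / 417696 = 206204749.70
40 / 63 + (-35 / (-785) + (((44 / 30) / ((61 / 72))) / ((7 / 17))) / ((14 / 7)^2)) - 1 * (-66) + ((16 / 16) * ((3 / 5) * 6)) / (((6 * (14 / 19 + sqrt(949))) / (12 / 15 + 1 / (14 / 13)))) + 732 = 43681 * sqrt(949) / 39945850 + 3224252518268 / 4031677575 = 799.76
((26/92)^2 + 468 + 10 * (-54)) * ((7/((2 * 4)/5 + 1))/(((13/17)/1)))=-90548885/357604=-253.21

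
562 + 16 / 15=8446 / 15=563.07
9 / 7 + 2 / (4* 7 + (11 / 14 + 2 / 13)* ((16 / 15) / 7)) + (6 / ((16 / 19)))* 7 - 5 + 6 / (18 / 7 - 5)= 933573597 / 21333368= 43.76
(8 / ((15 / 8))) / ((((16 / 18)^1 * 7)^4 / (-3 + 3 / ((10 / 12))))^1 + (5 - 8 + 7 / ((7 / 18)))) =419904 / 247338625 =0.00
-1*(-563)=563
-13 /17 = -0.76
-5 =-5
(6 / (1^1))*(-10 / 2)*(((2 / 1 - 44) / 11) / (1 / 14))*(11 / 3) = 5880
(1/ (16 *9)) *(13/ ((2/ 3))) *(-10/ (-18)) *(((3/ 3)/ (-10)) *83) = -1079/ 1728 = -0.62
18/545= 0.03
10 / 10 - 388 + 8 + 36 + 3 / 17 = -342.82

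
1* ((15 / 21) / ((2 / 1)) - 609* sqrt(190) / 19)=5 / 14 - 609* sqrt(190) / 19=-441.46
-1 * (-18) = 18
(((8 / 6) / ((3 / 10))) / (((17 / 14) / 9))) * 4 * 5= 11200 / 17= 658.82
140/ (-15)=-28/ 3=-9.33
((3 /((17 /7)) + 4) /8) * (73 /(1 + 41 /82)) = 6497 /204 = 31.85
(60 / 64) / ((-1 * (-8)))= 15 / 128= 0.12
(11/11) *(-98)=-98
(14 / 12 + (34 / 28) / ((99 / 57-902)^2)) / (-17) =-7168244318 / 104451425925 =-0.07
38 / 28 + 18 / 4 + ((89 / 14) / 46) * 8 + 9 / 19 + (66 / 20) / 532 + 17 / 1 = 427257 / 17480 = 24.44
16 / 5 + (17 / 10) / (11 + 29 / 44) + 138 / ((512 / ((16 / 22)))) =3197849 / 902880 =3.54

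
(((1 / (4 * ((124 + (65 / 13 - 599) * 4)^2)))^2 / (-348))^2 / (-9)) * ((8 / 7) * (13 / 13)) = -1 / 161508768291146924582825605919145984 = -0.00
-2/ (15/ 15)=-2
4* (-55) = -220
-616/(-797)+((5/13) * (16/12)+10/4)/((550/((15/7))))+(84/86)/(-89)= 9448483425/12212676476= 0.77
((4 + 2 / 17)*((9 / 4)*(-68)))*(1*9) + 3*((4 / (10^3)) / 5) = -7087497 / 1250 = -5670.00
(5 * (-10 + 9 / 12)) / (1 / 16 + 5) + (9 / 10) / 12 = -29357 / 3240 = -9.06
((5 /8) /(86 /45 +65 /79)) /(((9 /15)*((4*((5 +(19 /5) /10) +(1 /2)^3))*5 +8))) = 148125 /45912556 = 0.00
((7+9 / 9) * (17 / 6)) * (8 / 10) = 272 / 15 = 18.13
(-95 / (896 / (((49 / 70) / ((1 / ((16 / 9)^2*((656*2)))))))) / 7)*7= -24928 / 81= -307.75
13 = 13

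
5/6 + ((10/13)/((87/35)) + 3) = 9371/2262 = 4.14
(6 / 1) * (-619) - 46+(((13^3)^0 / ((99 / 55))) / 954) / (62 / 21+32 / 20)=-5143815185 / 1368036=-3760.00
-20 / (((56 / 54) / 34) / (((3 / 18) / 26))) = -765 / 182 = -4.20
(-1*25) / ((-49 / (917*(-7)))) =-3275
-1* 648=-648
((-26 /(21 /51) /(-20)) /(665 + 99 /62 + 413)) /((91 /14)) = 1054 /2342725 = 0.00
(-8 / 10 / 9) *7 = -0.62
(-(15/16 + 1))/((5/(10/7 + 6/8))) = -1891/2240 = -0.84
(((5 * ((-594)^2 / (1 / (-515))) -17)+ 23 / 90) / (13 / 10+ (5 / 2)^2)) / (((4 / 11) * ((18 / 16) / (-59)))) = 212274256740172 / 12231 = 17355429379.46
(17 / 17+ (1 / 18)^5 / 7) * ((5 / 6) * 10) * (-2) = -330674425 / 19840464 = -16.67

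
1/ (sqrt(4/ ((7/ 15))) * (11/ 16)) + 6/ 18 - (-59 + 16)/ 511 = 640/ 1533 + 8 * sqrt(105)/ 165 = 0.91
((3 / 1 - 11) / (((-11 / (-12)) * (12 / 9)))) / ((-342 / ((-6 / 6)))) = -4 / 209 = -0.02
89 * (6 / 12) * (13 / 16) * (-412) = -119171 / 8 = -14896.38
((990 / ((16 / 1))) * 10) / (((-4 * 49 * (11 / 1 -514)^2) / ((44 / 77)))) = -0.00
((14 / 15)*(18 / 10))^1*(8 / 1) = 336 / 25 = 13.44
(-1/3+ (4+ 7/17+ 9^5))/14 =4218.08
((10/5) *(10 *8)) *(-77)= -12320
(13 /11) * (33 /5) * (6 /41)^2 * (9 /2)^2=28431 /8405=3.38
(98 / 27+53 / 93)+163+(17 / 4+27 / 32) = 4614703 / 26784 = 172.29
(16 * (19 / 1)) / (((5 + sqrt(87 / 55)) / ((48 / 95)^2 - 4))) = -106216 / 437 + 9656 * sqrt(4785) / 10925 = -181.92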